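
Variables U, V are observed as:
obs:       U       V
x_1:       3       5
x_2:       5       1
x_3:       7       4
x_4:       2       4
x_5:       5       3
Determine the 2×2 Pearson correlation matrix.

Step 1 — column means:
  mean(U) = (3 + 5 + 7 + 2 + 5) / 5 = 22/5 = 4.4
  mean(V) = (5 + 1 + 4 + 4 + 3) / 5 = 17/5 = 3.4

Step 2 — sample variances and covariances s[i,j] = (1/(n-1)) · Σ_k (x_{k,i} - mean_i) · (x_{k,j} - mean_j), with n-1 = 4:
  s[U,U] = ((-1.4)·(-1.4) + (0.6)·(0.6) + (2.6)·(2.6) + (-2.4)·(-2.4) + (0.6)·(0.6)) / 4 = 15.2/4 = 3.8
  s[U,V] = ((-1.4)·(1.6) + (0.6)·(-2.4) + (2.6)·(0.6) + (-2.4)·(0.6) + (0.6)·(-0.4)) / 4 = -3.8/4 = -0.95
  s[V,V] = ((1.6)·(1.6) + (-2.4)·(-2.4) + (0.6)·(0.6) + (0.6)·(0.6) + (-0.4)·(-0.4)) / 4 = 9.2/4 = 2.3
  Sample standard deviations s_i = √(s[i,i]):
  s(U) = √(3.8) = 1.9494
  s(V) = √(2.3) = 1.5166

Step 3 — r_{ij} = s_{ij} / (s_i · s_j):
  r[U,U] = 1 (diagonal).
  r[U,V] = -0.95 / (1.9494 · 1.5166) = -0.95 / 2.9563 = -0.3213
  r[V,V] = 1 (diagonal).

R is symmetric with unit diagonal. Assembling:

R = [[1, -0.3213],
 [-0.3213, 1]]


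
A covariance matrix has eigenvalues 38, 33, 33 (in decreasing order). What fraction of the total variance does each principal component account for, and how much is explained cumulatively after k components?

Step 1 — total variance = trace(Sigma) = Σ λ_i = 38 + 33 + 33 = 104.

Step 2 — fraction explained by component i = λ_i / Σ λ:
  PC1: 38/104 = 0.3654
  PC2: 33/104 = 0.3173
  PC3: 33/104 = 0.3173

Step 3 — cumulative fraction after k components = (λ_1 + ... + λ_k) / Σ λ:
  k = 1: 38/104 = 0.3654
  k = 2: (38 + 33)/104 = 71/104 = 0.6827
  k = 3: (38 + 33 + 33)/104 = 104/104 = 1

Summary (fraction, with percent):

explained: PC1 0.3654 (36.54%), PC2 0.3173 (31.73%), PC3 0.3173 (31.73%);  cumulative: 0.3654, 0.6827, 1


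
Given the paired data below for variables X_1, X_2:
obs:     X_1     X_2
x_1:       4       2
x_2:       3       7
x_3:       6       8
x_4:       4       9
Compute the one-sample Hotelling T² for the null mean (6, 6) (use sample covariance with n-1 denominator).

Step 1 — sample mean vector:
  mean(X_1) = (4 + 3 + 6 + 4) / 4 = 17/4 = 4.25
  mean(X_2) = (2 + 7 + 8 + 9) / 4 = 26/4 = 6.5
  x̄ = (4.25, 6.5),  deviation x̄ - mu_0 = (4.25, 6.5) - (6, 6) = (-1.75, 0.5).

Step 2 — sample covariance matrix, S[i,j] = (1/(n-1)) · Σ_k (x_{k,i} - mean_i) · (x_{k,j} - mean_j), divisor n-1 = 3:
  S[X_1,X_1] = ((-0.25)·(-0.25) + (-1.25)·(-1.25) + (1.75)·(1.75) + (-0.25)·(-0.25)) / 3 = 4.75/3 = 1.5833
  S[X_1,X_2] = ((-0.25)·(-4.5) + (-1.25)·(0.5) + (1.75)·(1.5) + (-0.25)·(2.5)) / 3 = 2.5/3 = 0.8333
  S[X_2,X_2] = ((-4.5)·(-4.5) + (0.5)·(0.5) + (1.5)·(1.5) + (2.5)·(2.5)) / 3 = 29/3 = 9.6667
  S = [[1.5833, 0.8333],
 [0.8333, 9.6667]].

Step 3 — invert S. det(S) = 1.5833·9.6667 - (0.8333)² = 14.6111.
  S^{-1} = (1/det) · [[d, -b], [-b, a]] = [[0.6616, -0.057],
 [-0.057, 0.1084]].

Step 4 — quadratic form (x̄ - mu_0)^T · S^{-1} · (x̄ - mu_0):
  S^{-1} · (x̄ - mu_0) = (-1.1863, 0.154),
  (x̄ - mu_0)^T · [...] = (-1.75)·(-1.1863) + (0.5)·(0.154) = 2.153.

Step 5 — scale by n: T² = 4 · 2.153 = 8.6122.

T² ≈ 8.6122


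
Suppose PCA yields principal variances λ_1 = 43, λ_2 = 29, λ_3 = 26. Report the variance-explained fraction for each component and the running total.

Step 1 — total variance = trace(Sigma) = Σ λ_i = 43 + 29 + 26 = 98.

Step 2 — fraction explained by component i = λ_i / Σ λ:
  PC1: 43/98 = 0.4388
  PC2: 29/98 = 0.2959
  PC3: 26/98 = 0.2653

Step 3 — cumulative fraction after k components = (λ_1 + ... + λ_k) / Σ λ:
  k = 1: 43/98 = 0.4388
  k = 2: (43 + 29)/98 = 72/98 = 0.7347
  k = 3: (43 + 29 + 26)/98 = 98/98 = 1

Summary (fraction, with percent):

explained: PC1 0.4388 (43.88%), PC2 0.2959 (29.59%), PC3 0.2653 (26.53%);  cumulative: 0.4388, 0.7347, 1


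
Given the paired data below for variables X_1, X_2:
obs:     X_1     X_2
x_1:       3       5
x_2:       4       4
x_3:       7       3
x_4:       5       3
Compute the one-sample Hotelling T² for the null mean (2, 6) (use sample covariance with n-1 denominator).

Step 1 — sample mean vector:
  mean(X_1) = (3 + 4 + 7 + 5) / 4 = 19/4 = 4.75
  mean(X_2) = (5 + 4 + 3 + 3) / 4 = 15/4 = 3.75
  x̄ = (4.75, 3.75),  deviation x̄ - mu_0 = (4.75, 3.75) - (2, 6) = (2.75, -2.25).

Step 2 — sample covariance matrix, S[i,j] = (1/(n-1)) · Σ_k (x_{k,i} - mean_i) · (x_{k,j} - mean_j), divisor n-1 = 3:
  S[X_1,X_1] = ((-1.75)·(-1.75) + (-0.75)·(-0.75) + (2.25)·(2.25) + (0.25)·(0.25)) / 3 = 8.75/3 = 2.9167
  S[X_1,X_2] = ((-1.75)·(1.25) + (-0.75)·(0.25) + (2.25)·(-0.75) + (0.25)·(-0.75)) / 3 = -4.25/3 = -1.4167
  S[X_2,X_2] = ((1.25)·(1.25) + (0.25)·(0.25) + (-0.75)·(-0.75) + (-0.75)·(-0.75)) / 3 = 2.75/3 = 0.9167
  S = [[2.9167, -1.4167],
 [-1.4167, 0.9167]].

Step 3 — invert S. det(S) = 2.9167·0.9167 - (-1.4167)² = 0.6667.
  S^{-1} = (1/det) · [[d, -b], [-b, a]] = [[1.375, 2.125],
 [2.125, 4.375]].

Step 4 — quadratic form (x̄ - mu_0)^T · S^{-1} · (x̄ - mu_0):
  S^{-1} · (x̄ - mu_0) = (-1, -4),
  (x̄ - mu_0)^T · [...] = (2.75)·(-1) + (-2.25)·(-4) = 6.25.

Step 5 — scale by n: T² = 4 · 6.25 = 25.

T² ≈ 25


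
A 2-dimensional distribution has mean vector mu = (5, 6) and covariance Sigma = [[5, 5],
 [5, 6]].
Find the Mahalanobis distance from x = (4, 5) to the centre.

Step 1 — centre the observation: (x - mu) = (-1, -1).

Step 2 — invert Sigma. det(Sigma) = 5·6 - (5)² = 5.
  Sigma^{-1} = (1/det) · [[d, -b], [-b, a]] = [[1.2, -1],
 [-1, 1]].

Step 3 — form the quadratic (x - mu)^T · Sigma^{-1} · (x - mu):
  Sigma^{-1} · (x - mu) = (-0.2, 0).
  (x - mu)^T · [Sigma^{-1} · (x - mu)] = (-1)·(-0.2) + (-1)·(0) = 0.2.

Step 4 — take square root: d = √(0.2) ≈ 0.4472.

d(x, mu) = √(0.2) ≈ 0.4472


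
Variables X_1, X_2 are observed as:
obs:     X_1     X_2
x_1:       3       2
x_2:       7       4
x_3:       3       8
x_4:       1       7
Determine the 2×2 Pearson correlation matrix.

Step 1 — column means:
  mean(X_1) = (3 + 7 + 3 + 1) / 4 = 14/4 = 3.5
  mean(X_2) = (2 + 4 + 8 + 7) / 4 = 21/4 = 5.25

Step 2 — sample variances and covariances s[i,j] = (1/(n-1)) · Σ_k (x_{k,i} - mean_i) · (x_{k,j} - mean_j), with n-1 = 3:
  s[X_1,X_1] = ((-0.5)·(-0.5) + (3.5)·(3.5) + (-0.5)·(-0.5) + (-2.5)·(-2.5)) / 3 = 19/3 = 6.3333
  s[X_1,X_2] = ((-0.5)·(-3.25) + (3.5)·(-1.25) + (-0.5)·(2.75) + (-2.5)·(1.75)) / 3 = -8.5/3 = -2.8333
  s[X_2,X_2] = ((-3.25)·(-3.25) + (-1.25)·(-1.25) + (2.75)·(2.75) + (1.75)·(1.75)) / 3 = 22.75/3 = 7.5833
  Sample standard deviations s_i = √(s[i,i]):
  s(X_1) = √(6.3333) = 2.5166
  s(X_2) = √(7.5833) = 2.7538

Step 3 — r_{ij} = s_{ij} / (s_i · s_j):
  r[X_1,X_1] = 1 (diagonal).
  r[X_1,X_2] = -2.8333 / (2.5166 · 2.7538) = -2.8333 / 6.9302 = -0.4088
  r[X_2,X_2] = 1 (diagonal).

R is symmetric with unit diagonal. Assembling:

R = [[1, -0.4088],
 [-0.4088, 1]]


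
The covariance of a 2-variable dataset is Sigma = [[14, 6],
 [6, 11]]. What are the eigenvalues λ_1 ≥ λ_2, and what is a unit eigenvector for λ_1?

Step 1 — characteristic polynomial of 2×2 Sigma:
  det(Sigma - λI) = λ² - trace · λ + det = 0.
  trace = 14 + 11 = 25, det = 14·11 - (6)² = 118.
Step 2 — discriminant:
  Δ = trace² - 4·det = 625 - 472 = 153.
Step 3 — eigenvalues:
  λ = (trace ± √Δ)/2 = (25 ± 12.3693)/2,
  λ_1 = 18.6847,  λ_2 = 6.3153.

Step 4 — unit eigenvector for λ_1: solve (Sigma - λ_1 I)v = 0. First row:
  (14 - 18.6847)·v_x + (6)·v_y = 0, i.e. (-4.6847)·v_x + (6)·v_y = 0,
  so v ∝ (b, λ_1 - a) = (6, 4.6847) = u.
  ||u|| = √((6)² + (4.6847)²) = √(57.946) ≈ 7.6122,
  v_1 = u/||u|| ≈ (0.7882, 0.6154) (||v_1|| = 1).

λ_1 = 18.6847,  λ_2 = 6.3153;  v_1 ≈ (0.7882, 0.6154)


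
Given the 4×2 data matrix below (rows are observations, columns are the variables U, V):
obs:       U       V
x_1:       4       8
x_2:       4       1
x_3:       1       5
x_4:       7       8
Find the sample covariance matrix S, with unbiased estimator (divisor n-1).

Step 1 — column means:
  mean(U) = (4 + 4 + 1 + 7) / 4 = 16/4 = 4
  mean(V) = (8 + 1 + 5 + 8) / 4 = 22/4 = 5.5

Step 2 — sample covariance S[i,j] = (1/(n-1)) · Σ_k (x_{k,i} - mean_i) · (x_{k,j} - mean_j), with n-1 = 3.
  S[U,U] = ((0)·(0) + (0)·(0) + (-3)·(-3) + (3)·(3)) / 3 = 18/3 = 6
  S[U,V] = ((0)·(2.5) + (0)·(-4.5) + (-3)·(-0.5) + (3)·(2.5)) / 3 = 9/3 = 3
  S[V,V] = ((2.5)·(2.5) + (-4.5)·(-4.5) + (-0.5)·(-0.5) + (2.5)·(2.5)) / 3 = 33/3 = 11

S is symmetric (S[j,i] = S[i,j]). Assembling:

S = [[6, 3],
 [3, 11]]


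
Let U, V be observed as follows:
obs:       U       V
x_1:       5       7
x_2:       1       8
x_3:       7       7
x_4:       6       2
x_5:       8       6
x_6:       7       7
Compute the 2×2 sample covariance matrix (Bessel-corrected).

Step 1 — column means:
  mean(U) = (5 + 1 + 7 + 6 + 8 + 7) / 6 = 34/6 = 5.6667
  mean(V) = (7 + 8 + 7 + 2 + 6 + 7) / 6 = 37/6 = 6.1667

Step 2 — sample covariance S[i,j] = (1/(n-1)) · Σ_k (x_{k,i} - mean_i) · (x_{k,j} - mean_j), with n-1 = 5.
  S[U,U] = ((-0.6667)·(-0.6667) + (-4.6667)·(-4.6667) + (1.3333)·(1.3333) + (0.3333)·(0.3333) + (2.3333)·(2.3333) + (1.3333)·(1.3333)) / 5 = 31.3333/5 = 6.2667
  S[U,V] = ((-0.6667)·(0.8333) + (-4.6667)·(1.8333) + (1.3333)·(0.8333) + (0.3333)·(-4.1667) + (2.3333)·(-0.1667) + (1.3333)·(0.8333)) / 5 = -8.6667/5 = -1.7333
  S[V,V] = ((0.8333)·(0.8333) + (1.8333)·(1.8333) + (0.8333)·(0.8333) + (-4.1667)·(-4.1667) + (-0.1667)·(-0.1667) + (0.8333)·(0.8333)) / 5 = 22.8333/5 = 4.5667

S is symmetric (S[j,i] = S[i,j]). Assembling:

S = [[6.2667, -1.7333],
 [-1.7333, 4.5667]]


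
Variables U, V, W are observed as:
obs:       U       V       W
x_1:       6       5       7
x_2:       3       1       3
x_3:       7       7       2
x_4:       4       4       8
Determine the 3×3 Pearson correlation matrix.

Step 1 — column means:
  mean(U) = (6 + 3 + 7 + 4) / 4 = 20/4 = 5
  mean(V) = (5 + 1 + 7 + 4) / 4 = 17/4 = 4.25
  mean(W) = (7 + 3 + 2 + 8) / 4 = 20/4 = 5

Step 2 — sample variances and covariances s[i,j] = (1/(n-1)) · Σ_k (x_{k,i} - mean_i) · (x_{k,j} - mean_j), with n-1 = 3:
  s[U,U] = ((1)·(1) + (-2)·(-2) + (2)·(2) + (-1)·(-1)) / 3 = 10/3 = 3.3333
  s[U,V] = ((1)·(0.75) + (-2)·(-3.25) + (2)·(2.75) + (-1)·(-0.25)) / 3 = 13/3 = 4.3333
  s[U,W] = ((1)·(2) + (-2)·(-2) + (2)·(-3) + (-1)·(3)) / 3 = -3/3 = -1
  s[V,V] = ((0.75)·(0.75) + (-3.25)·(-3.25) + (2.75)·(2.75) + (-0.25)·(-0.25)) / 3 = 18.75/3 = 6.25
  s[V,W] = ((0.75)·(2) + (-3.25)·(-2) + (2.75)·(-3) + (-0.25)·(3)) / 3 = -1/3 = -0.3333
  s[W,W] = ((2)·(2) + (-2)·(-2) + (-3)·(-3) + (3)·(3)) / 3 = 26/3 = 8.6667
  Sample standard deviations s_i = √(s[i,i]):
  s(U) = √(3.3333) = 1.8257
  s(V) = √(6.25) = 2.5
  s(W) = √(8.6667) = 2.9439

Step 3 — r_{ij} = s_{ij} / (s_i · s_j):
  r[U,U] = 1 (diagonal).
  r[U,V] = 4.3333 / (1.8257 · 2.5) = 4.3333 / 4.5644 = 0.9494
  r[U,W] = -1 / (1.8257 · 2.9439) = -1 / 5.3748 = -0.1861
  r[V,V] = 1 (diagonal).
  r[V,W] = -0.3333 / (2.5 · 2.9439) = -0.3333 / 7.3598 = -0.0453
  r[W,W] = 1 (diagonal).

R is symmetric with unit diagonal. Assembling:

R = [[1, 0.9494, -0.1861],
 [0.9494, 1, -0.0453],
 [-0.1861, -0.0453, 1]]


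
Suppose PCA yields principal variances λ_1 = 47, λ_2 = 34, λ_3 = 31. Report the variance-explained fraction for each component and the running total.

Step 1 — total variance = trace(Sigma) = Σ λ_i = 47 + 34 + 31 = 112.

Step 2 — fraction explained by component i = λ_i / Σ λ:
  PC1: 47/112 = 0.4196
  PC2: 34/112 = 0.3036
  PC3: 31/112 = 0.2768

Step 3 — cumulative fraction after k components = (λ_1 + ... + λ_k) / Σ λ:
  k = 1: 47/112 = 0.4196
  k = 2: (47 + 34)/112 = 81/112 = 0.7232
  k = 3: (47 + 34 + 31)/112 = 112/112 = 1

Summary (fraction, with percent):

explained: PC1 0.4196 (41.96%), PC2 0.3036 (30.36%), PC3 0.2768 (27.68%);  cumulative: 0.4196, 0.7232, 1


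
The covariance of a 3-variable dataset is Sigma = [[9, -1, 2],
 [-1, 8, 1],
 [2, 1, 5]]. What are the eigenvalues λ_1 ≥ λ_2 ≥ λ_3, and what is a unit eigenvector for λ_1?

Step 1 — characteristic polynomial p(λ) = det(λI - Sigma) = λ³ - tr·λ² + c_1·λ - det, where tr = trace, c_1 = sum of the principal 2×2 minors, det = det(Sigma):
  tr = 9 + 8 + 5 = 22,
  c_1 = (9·8 - (-1)²) + (9·5 - (2)²) + (8·5 - (1)²) = 71 + 41 + 39 = 151,
  det = 9·(8·5 - (1)²) - (-1)·((-1)·5 - (1)·(2)) + (2)·((-1)·(1) - 8·(2)) = 9·(39) - (-1)·(-7) + (2)·(-17) = 310.
  So p(λ) = λ³ - 22λ² + 151λ - 310.
Step 2 — look for an integer root (rational root theorem: any rational root is an integer divisor of 310). Testing λ = 10:
  p(10) = 1000 - 2200 + 1510 - 310 = 0  ✓
  Dividing out (λ - 10): p(λ) = (λ - 10)(λ² - 12λ + 31).
Step 3 — remaining eigenvalues from the quadratic λ² - 12λ + 31 = 0:
  Δ = 12² - 4·31 = 144 - 124 = 20,  λ = (12 ± √20)/2 = (12 ± 4.4721)/2 ≈ 8.2361 or 3.7639.
  Sorted: λ_1 = 10,  λ_2 = 8.2361,  λ_3 = 3.7639  (check: sum = 22 = tr ✓).

Step 4 — unit eigenvector for λ_1 = 10: v spans the null space of (Sigma - λ_1 I), whose rows are
  r_1 = (-1, -1, 2),  r_2 = (-1, -2, 1),  r_3 = (2, 1, -5).
  v is orthogonal to every row, so take v ∝ r_1 × r_2 = ((-1)·(1) - (2)·(-2), (2)·(-1) - (-1)·(1), (-1)·(-2) - (-1)·(-1)) = (3, -1, 1).
  Let u = (3, -1, 1).
  ||u|| = √((3)² + (-1)² + (1)²) = √(11) ≈ 3.3166,  v_1 = u/||u|| ≈ (0.9045, -0.3015, 0.3015) (||v_1|| = 1).

λ_1 = 10,  λ_2 = 8.2361,  λ_3 = 3.7639;  v_1 ≈ (0.9045, -0.3015, 0.3015)


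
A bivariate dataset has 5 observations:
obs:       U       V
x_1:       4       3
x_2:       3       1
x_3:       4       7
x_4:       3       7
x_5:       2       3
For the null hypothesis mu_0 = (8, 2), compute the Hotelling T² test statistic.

Step 1 — sample mean vector:
  mean(U) = (4 + 3 + 4 + 3 + 2) / 5 = 16/5 = 3.2
  mean(V) = (3 + 1 + 7 + 7 + 3) / 5 = 21/5 = 4.2
  x̄ = (3.2, 4.2),  deviation x̄ - mu_0 = (3.2, 4.2) - (8, 2) = (-4.8, 2.2).

Step 2 — sample covariance matrix, S[i,j] = (1/(n-1)) · Σ_k (x_{k,i} - mean_i) · (x_{k,j} - mean_j), divisor n-1 = 4:
  S[U,U] = ((0.8)·(0.8) + (-0.2)·(-0.2) + (0.8)·(0.8) + (-0.2)·(-0.2) + (-1.2)·(-1.2)) / 4 = 2.8/4 = 0.7
  S[U,V] = ((0.8)·(-1.2) + (-0.2)·(-3.2) + (0.8)·(2.8) + (-0.2)·(2.8) + (-1.2)·(-1.2)) / 4 = 2.8/4 = 0.7
  S[V,V] = ((-1.2)·(-1.2) + (-3.2)·(-3.2) + (2.8)·(2.8) + (2.8)·(2.8) + (-1.2)·(-1.2)) / 4 = 28.8/4 = 7.2
  S = [[0.7, 0.7],
 [0.7, 7.2]].

Step 3 — invert S. det(S) = 0.7·7.2 - (0.7)² = 4.55.
  S^{-1} = (1/det) · [[d, -b], [-b, a]] = [[1.5824, -0.1538],
 [-0.1538, 0.1538]].

Step 4 — quadratic form (x̄ - mu_0)^T · S^{-1} · (x̄ - mu_0):
  S^{-1} · (x̄ - mu_0) = (-7.9341, 1.0769),
  (x̄ - mu_0)^T · [...] = (-4.8)·(-7.9341) + (2.2)·(1.0769) = 40.4527.

Step 5 — scale by n: T² = 5 · 40.4527 = 202.2637.

T² ≈ 202.2637


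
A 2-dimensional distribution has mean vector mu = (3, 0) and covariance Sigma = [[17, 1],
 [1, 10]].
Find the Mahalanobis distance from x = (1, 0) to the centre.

Step 1 — centre the observation: (x - mu) = (-2, 0).

Step 2 — invert Sigma. det(Sigma) = 17·10 - (1)² = 169.
  Sigma^{-1} = (1/det) · [[d, -b], [-b, a]] = [[0.0592, -0.0059],
 [-0.0059, 0.1006]].

Step 3 — form the quadratic (x - mu)^T · Sigma^{-1} · (x - mu):
  Sigma^{-1} · (x - mu) = (-0.1183, 0.0118).
  (x - mu)^T · [Sigma^{-1} · (x - mu)] = (-2)·(-0.1183) + (0)·(0.0118) = 0.2367.

Step 4 — take square root: d = √(0.2367) ≈ 0.4865.

d(x, mu) = √(0.2367) ≈ 0.4865


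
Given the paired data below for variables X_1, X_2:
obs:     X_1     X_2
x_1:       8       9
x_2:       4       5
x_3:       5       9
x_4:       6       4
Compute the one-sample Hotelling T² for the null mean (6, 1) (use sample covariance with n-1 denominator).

Step 1 — sample mean vector:
  mean(X_1) = (8 + 4 + 5 + 6) / 4 = 23/4 = 5.75
  mean(X_2) = (9 + 5 + 9 + 4) / 4 = 27/4 = 6.75
  x̄ = (5.75, 6.75),  deviation x̄ - mu_0 = (5.75, 6.75) - (6, 1) = (-0.25, 5.75).

Step 2 — sample covariance matrix, S[i,j] = (1/(n-1)) · Σ_k (x_{k,i} - mean_i) · (x_{k,j} - mean_j), divisor n-1 = 3:
  S[X_1,X_1] = ((2.25)·(2.25) + (-1.75)·(-1.75) + (-0.75)·(-0.75) + (0.25)·(0.25)) / 3 = 8.75/3 = 2.9167
  S[X_1,X_2] = ((2.25)·(2.25) + (-1.75)·(-1.75) + (-0.75)·(2.25) + (0.25)·(-2.75)) / 3 = 5.75/3 = 1.9167
  S[X_2,X_2] = ((2.25)·(2.25) + (-1.75)·(-1.75) + (2.25)·(2.25) + (-2.75)·(-2.75)) / 3 = 20.75/3 = 6.9167
  S = [[2.9167, 1.9167],
 [1.9167, 6.9167]].

Step 3 — invert S. det(S) = 2.9167·6.9167 - (1.9167)² = 16.5.
  S^{-1} = (1/det) · [[d, -b], [-b, a]] = [[0.4192, -0.1162],
 [-0.1162, 0.1768]].

Step 4 — quadratic form (x̄ - mu_0)^T · S^{-1} · (x̄ - mu_0):
  S^{-1} · (x̄ - mu_0) = (-0.7727, 1.0455),
  (x̄ - mu_0)^T · [...] = (-0.25)·(-0.7727) + (5.75)·(1.0455) = 6.2045.

Step 5 — scale by n: T² = 4 · 6.2045 = 24.8182.

T² ≈ 24.8182


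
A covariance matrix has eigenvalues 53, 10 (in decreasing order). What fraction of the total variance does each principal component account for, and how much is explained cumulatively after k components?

Step 1 — total variance = trace(Sigma) = Σ λ_i = 53 + 10 = 63.

Step 2 — fraction explained by component i = λ_i / Σ λ:
  PC1: 53/63 = 0.8413
  PC2: 10/63 = 0.1587

Step 3 — cumulative fraction after k components = (λ_1 + ... + λ_k) / Σ λ:
  k = 1: 53/63 = 0.8413
  k = 2: (53 + 10)/63 = 63/63 = 1

Summary (fraction, with percent):

explained: PC1 0.8413 (84.13%), PC2 0.1587 (15.87%);  cumulative: 0.8413, 1


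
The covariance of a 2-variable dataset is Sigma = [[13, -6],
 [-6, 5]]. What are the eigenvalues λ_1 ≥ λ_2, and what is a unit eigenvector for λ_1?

Step 1 — characteristic polynomial of 2×2 Sigma:
  det(Sigma - λI) = λ² - trace · λ + det = 0.
  trace = 13 + 5 = 18, det = 13·5 - (-6)² = 29.
Step 2 — discriminant:
  Δ = trace² - 4·det = 324 - 116 = 208.
Step 3 — eigenvalues:
  λ = (trace ± √Δ)/2 = (18 ± 14.4222)/2,
  λ_1 = 16.2111,  λ_2 = 1.7889.

Step 4 — unit eigenvector for λ_1: solve (Sigma - λ_1 I)v = 0. First row:
  (13 - 16.2111)·v_x + (-6)·v_y = 0, i.e. (-3.2111)·v_x + (-6)·v_y = 0,
  so v ∝ (b, λ_1 - a) = (-6, 3.2111); multiply by -1 so the first entry is positive: u = (6, -3.2111).
  ||u|| = √((6)² + (-3.2111)²) = √(46.3112) ≈ 6.8052,
  v_1 = u/||u|| ≈ (0.8817, -0.4719) (||v_1|| = 1).

λ_1 = 16.2111,  λ_2 = 1.7889;  v_1 ≈ (0.8817, -0.4719)


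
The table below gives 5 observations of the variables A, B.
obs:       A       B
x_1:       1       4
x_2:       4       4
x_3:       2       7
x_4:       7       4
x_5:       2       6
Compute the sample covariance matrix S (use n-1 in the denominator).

Step 1 — column means:
  mean(A) = (1 + 4 + 2 + 7 + 2) / 5 = 16/5 = 3.2
  mean(B) = (4 + 4 + 7 + 4 + 6) / 5 = 25/5 = 5

Step 2 — sample covariance S[i,j] = (1/(n-1)) · Σ_k (x_{k,i} - mean_i) · (x_{k,j} - mean_j), with n-1 = 4.
  S[A,A] = ((-2.2)·(-2.2) + (0.8)·(0.8) + (-1.2)·(-1.2) + (3.8)·(3.8) + (-1.2)·(-1.2)) / 4 = 22.8/4 = 5.7
  S[A,B] = ((-2.2)·(-1) + (0.8)·(-1) + (-1.2)·(2) + (3.8)·(-1) + (-1.2)·(1)) / 4 = -6/4 = -1.5
  S[B,B] = ((-1)·(-1) + (-1)·(-1) + (2)·(2) + (-1)·(-1) + (1)·(1)) / 4 = 8/4 = 2

S is symmetric (S[j,i] = S[i,j]). Assembling:

S = [[5.7, -1.5],
 [-1.5, 2]]


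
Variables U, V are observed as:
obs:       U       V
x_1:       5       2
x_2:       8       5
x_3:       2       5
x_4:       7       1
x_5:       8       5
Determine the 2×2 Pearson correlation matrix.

Step 1 — column means:
  mean(U) = (5 + 8 + 2 + 7 + 8) / 5 = 30/5 = 6
  mean(V) = (2 + 5 + 5 + 1 + 5) / 5 = 18/5 = 3.6

Step 2 — sample variances and covariances s[i,j] = (1/(n-1)) · Σ_k (x_{k,i} - mean_i) · (x_{k,j} - mean_j), with n-1 = 4:
  s[U,U] = ((-1)·(-1) + (2)·(2) + (-4)·(-4) + (1)·(1) + (2)·(2)) / 4 = 26/4 = 6.5
  s[U,V] = ((-1)·(-1.6) + (2)·(1.4) + (-4)·(1.4) + (1)·(-2.6) + (2)·(1.4)) / 4 = -1/4 = -0.25
  s[V,V] = ((-1.6)·(-1.6) + (1.4)·(1.4) + (1.4)·(1.4) + (-2.6)·(-2.6) + (1.4)·(1.4)) / 4 = 15.2/4 = 3.8
  Sample standard deviations s_i = √(s[i,i]):
  s(U) = √(6.5) = 2.5495
  s(V) = √(3.8) = 1.9494

Step 3 — r_{ij} = s_{ij} / (s_i · s_j):
  r[U,U] = 1 (diagonal).
  r[U,V] = -0.25 / (2.5495 · 1.9494) = -0.25 / 4.9699 = -0.0503
  r[V,V] = 1 (diagonal).

R is symmetric with unit diagonal. Assembling:

R = [[1, -0.0503],
 [-0.0503, 1]]


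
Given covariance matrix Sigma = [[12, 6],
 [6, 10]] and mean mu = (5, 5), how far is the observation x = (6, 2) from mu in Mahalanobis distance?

Step 1 — centre the observation: (x - mu) = (1, -3).

Step 2 — invert Sigma. det(Sigma) = 12·10 - (6)² = 84.
  Sigma^{-1} = (1/det) · [[d, -b], [-b, a]] = [[0.119, -0.0714],
 [-0.0714, 0.1429]].

Step 3 — form the quadratic (x - mu)^T · Sigma^{-1} · (x - mu):
  Sigma^{-1} · (x - mu) = (0.3333, -0.5).
  (x - mu)^T · [Sigma^{-1} · (x - mu)] = (1)·(0.3333) + (-3)·(-0.5) = 1.8333.

Step 4 — take square root: d = √(1.8333) ≈ 1.354.

d(x, mu) = √(1.8333) ≈ 1.354


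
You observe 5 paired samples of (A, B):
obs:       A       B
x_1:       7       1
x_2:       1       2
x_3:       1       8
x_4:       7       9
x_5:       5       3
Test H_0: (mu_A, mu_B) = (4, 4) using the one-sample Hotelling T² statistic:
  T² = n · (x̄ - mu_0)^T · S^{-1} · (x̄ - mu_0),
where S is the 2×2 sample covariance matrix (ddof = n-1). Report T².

Step 1 — sample mean vector:
  mean(A) = (7 + 1 + 1 + 7 + 5) / 5 = 21/5 = 4.2
  mean(B) = (1 + 2 + 8 + 9 + 3) / 5 = 23/5 = 4.6
  x̄ = (4.2, 4.6),  deviation x̄ - mu_0 = (4.2, 4.6) - (4, 4) = (0.2, 0.6).

Step 2 — sample covariance matrix, S[i,j] = (1/(n-1)) · Σ_k (x_{k,i} - mean_i) · (x_{k,j} - mean_j), divisor n-1 = 4:
  S[A,A] = ((2.8)·(2.8) + (-3.2)·(-3.2) + (-3.2)·(-3.2) + (2.8)·(2.8) + (0.8)·(0.8)) / 4 = 36.8/4 = 9.2
  S[A,B] = ((2.8)·(-3.6) + (-3.2)·(-2.6) + (-3.2)·(3.4) + (2.8)·(4.4) + (0.8)·(-1.6)) / 4 = -1.6/4 = -0.4
  S[B,B] = ((-3.6)·(-3.6) + (-2.6)·(-2.6) + (3.4)·(3.4) + (4.4)·(4.4) + (-1.6)·(-1.6)) / 4 = 53.2/4 = 13.3
  S = [[9.2, -0.4],
 [-0.4, 13.3]].

Step 3 — invert S. det(S) = 9.2·13.3 - (-0.4)² = 122.2.
  S^{-1} = (1/det) · [[d, -b], [-b, a]] = [[0.1088, 0.0033],
 [0.0033, 0.0753]].

Step 4 — quadratic form (x̄ - mu_0)^T · S^{-1} · (x̄ - mu_0):
  S^{-1} · (x̄ - mu_0) = (0.0237, 0.0458),
  (x̄ - mu_0)^T · [...] = (0.2)·(0.0237) + (0.6)·(0.0458) = 0.0322.

Step 5 — scale by n: T² = 5 · 0.0322 = 0.1612.

T² ≈ 0.1612


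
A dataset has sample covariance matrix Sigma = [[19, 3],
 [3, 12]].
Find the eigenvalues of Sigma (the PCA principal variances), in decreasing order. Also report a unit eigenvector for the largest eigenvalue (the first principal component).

Step 1 — characteristic polynomial of 2×2 Sigma:
  det(Sigma - λI) = λ² - trace · λ + det = 0.
  trace = 19 + 12 = 31, det = 19·12 - (3)² = 219.
Step 2 — discriminant:
  Δ = trace² - 4·det = 961 - 876 = 85.
Step 3 — eigenvalues:
  λ = (trace ± √Δ)/2 = (31 ± 9.2195)/2,
  λ_1 = 20.1098,  λ_2 = 10.8902.

Step 4 — unit eigenvector for λ_1: solve (Sigma - λ_1 I)v = 0. First row:
  (19 - 20.1098)·v_x + (3)·v_y = 0, i.e. (-1.1098)·v_x + (3)·v_y = 0,
  so v ∝ (b, λ_1 - a) = (3, 1.1098) = u.
  ||u|| = √((3)² + (1.1098)²) = √(10.2316) ≈ 3.1987,
  v_1 = u/||u|| ≈ (0.9379, 0.3469) (||v_1|| = 1).

λ_1 = 20.1098,  λ_2 = 10.8902;  v_1 ≈ (0.9379, 0.3469)


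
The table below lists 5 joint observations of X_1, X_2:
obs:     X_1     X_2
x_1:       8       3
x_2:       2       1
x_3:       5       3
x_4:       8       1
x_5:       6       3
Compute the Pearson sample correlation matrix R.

Step 1 — column means:
  mean(X_1) = (8 + 2 + 5 + 8 + 6) / 5 = 29/5 = 5.8
  mean(X_2) = (3 + 1 + 3 + 1 + 3) / 5 = 11/5 = 2.2

Step 2 — sample variances and covariances s[i,j] = (1/(n-1)) · Σ_k (x_{k,i} - mean_i) · (x_{k,j} - mean_j), with n-1 = 4:
  s[X_1,X_1] = ((2.2)·(2.2) + (-3.8)·(-3.8) + (-0.8)·(-0.8) + (2.2)·(2.2) + (0.2)·(0.2)) / 4 = 24.8/4 = 6.2
  s[X_1,X_2] = ((2.2)·(0.8) + (-3.8)·(-1.2) + (-0.8)·(0.8) + (2.2)·(-1.2) + (0.2)·(0.8)) / 4 = 3.2/4 = 0.8
  s[X_2,X_2] = ((0.8)·(0.8) + (-1.2)·(-1.2) + (0.8)·(0.8) + (-1.2)·(-1.2) + (0.8)·(0.8)) / 4 = 4.8/4 = 1.2
  Sample standard deviations s_i = √(s[i,i]):
  s(X_1) = √(6.2) = 2.49
  s(X_2) = √(1.2) = 1.0954

Step 3 — r_{ij} = s_{ij} / (s_i · s_j):
  r[X_1,X_1] = 1 (diagonal).
  r[X_1,X_2] = 0.8 / (2.49 · 1.0954) = 0.8 / 2.7276 = 0.2933
  r[X_2,X_2] = 1 (diagonal).

R is symmetric with unit diagonal. Assembling:

R = [[1, 0.2933],
 [0.2933, 1]]


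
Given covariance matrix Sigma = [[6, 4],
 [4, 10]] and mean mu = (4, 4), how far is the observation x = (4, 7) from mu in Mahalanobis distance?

Step 1 — centre the observation: (x - mu) = (0, 3).

Step 2 — invert Sigma. det(Sigma) = 6·10 - (4)² = 44.
  Sigma^{-1} = (1/det) · [[d, -b], [-b, a]] = [[0.2273, -0.0909],
 [-0.0909, 0.1364]].

Step 3 — form the quadratic (x - mu)^T · Sigma^{-1} · (x - mu):
  Sigma^{-1} · (x - mu) = (-0.2727, 0.4091).
  (x - mu)^T · [Sigma^{-1} · (x - mu)] = (0)·(-0.2727) + (3)·(0.4091) = 1.2273.

Step 4 — take square root: d = √(1.2273) ≈ 1.1078.

d(x, mu) = √(1.2273) ≈ 1.1078


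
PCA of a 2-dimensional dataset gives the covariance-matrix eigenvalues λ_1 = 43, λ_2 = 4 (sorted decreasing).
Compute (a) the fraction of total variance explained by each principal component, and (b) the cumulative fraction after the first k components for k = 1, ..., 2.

Step 1 — total variance = trace(Sigma) = Σ λ_i = 43 + 4 = 47.

Step 2 — fraction explained by component i = λ_i / Σ λ:
  PC1: 43/47 = 0.9149
  PC2: 4/47 = 0.0851

Step 3 — cumulative fraction after k components = (λ_1 + ... + λ_k) / Σ λ:
  k = 1: 43/47 = 0.9149
  k = 2: (43 + 4)/47 = 47/47 = 1

Summary (fraction, with percent):

explained: PC1 0.9149 (91.49%), PC2 0.0851 (8.51%);  cumulative: 0.9149, 1


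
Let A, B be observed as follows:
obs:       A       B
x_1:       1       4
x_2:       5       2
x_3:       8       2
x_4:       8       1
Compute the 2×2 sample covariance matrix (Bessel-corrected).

Step 1 — column means:
  mean(A) = (1 + 5 + 8 + 8) / 4 = 22/4 = 5.5
  mean(B) = (4 + 2 + 2 + 1) / 4 = 9/4 = 2.25

Step 2 — sample covariance S[i,j] = (1/(n-1)) · Σ_k (x_{k,i} - mean_i) · (x_{k,j} - mean_j), with n-1 = 3.
  S[A,A] = ((-4.5)·(-4.5) + (-0.5)·(-0.5) + (2.5)·(2.5) + (2.5)·(2.5)) / 3 = 33/3 = 11
  S[A,B] = ((-4.5)·(1.75) + (-0.5)·(-0.25) + (2.5)·(-0.25) + (2.5)·(-1.25)) / 3 = -11.5/3 = -3.8333
  S[B,B] = ((1.75)·(1.75) + (-0.25)·(-0.25) + (-0.25)·(-0.25) + (-1.25)·(-1.25)) / 3 = 4.75/3 = 1.5833

S is symmetric (S[j,i] = S[i,j]). Assembling:

S = [[11, -3.8333],
 [-3.8333, 1.5833]]


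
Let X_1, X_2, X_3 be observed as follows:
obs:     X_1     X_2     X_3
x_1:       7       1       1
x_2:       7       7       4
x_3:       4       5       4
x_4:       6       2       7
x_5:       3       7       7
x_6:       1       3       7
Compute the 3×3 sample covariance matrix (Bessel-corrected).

Step 1 — column means:
  mean(X_1) = (7 + 7 + 4 + 6 + 3 + 1) / 6 = 28/6 = 4.6667
  mean(X_2) = (1 + 7 + 5 + 2 + 7 + 3) / 6 = 25/6 = 4.1667
  mean(X_3) = (1 + 4 + 4 + 7 + 7 + 7) / 6 = 30/6 = 5

Step 2 — sample covariance S[i,j] = (1/(n-1)) · Σ_k (x_{k,i} - mean_i) · (x_{k,j} - mean_j), with n-1 = 5.
  S[X_1,X_1] = ((2.3333)·(2.3333) + (2.3333)·(2.3333) + (-0.6667)·(-0.6667) + (1.3333)·(1.3333) + (-1.6667)·(-1.6667) + (-3.6667)·(-3.6667)) / 5 = 29.3333/5 = 5.8667
  S[X_1,X_2] = ((2.3333)·(-3.1667) + (2.3333)·(2.8333) + (-0.6667)·(0.8333) + (1.3333)·(-2.1667) + (-1.6667)·(2.8333) + (-3.6667)·(-1.1667)) / 5 = -4.6667/5 = -0.9333
  S[X_1,X_3] = ((2.3333)·(-4) + (2.3333)·(-1) + (-0.6667)·(-1) + (1.3333)·(2) + (-1.6667)·(2) + (-3.6667)·(2)) / 5 = -19/5 = -3.8
  S[X_2,X_2] = ((-3.1667)·(-3.1667) + (2.8333)·(2.8333) + (0.8333)·(0.8333) + (-2.1667)·(-2.1667) + (2.8333)·(2.8333) + (-1.1667)·(-1.1667)) / 5 = 32.8333/5 = 6.5667
  S[X_2,X_3] = ((-3.1667)·(-4) + (2.8333)·(-1) + (0.8333)·(-1) + (-2.1667)·(2) + (2.8333)·(2) + (-1.1667)·(2)) / 5 = 8/5 = 1.6
  S[X_3,X_3] = ((-4)·(-4) + (-1)·(-1) + (-1)·(-1) + (2)·(2) + (2)·(2) + (2)·(2)) / 5 = 30/5 = 6

S is symmetric (S[j,i] = S[i,j]). Assembling:

S = [[5.8667, -0.9333, -3.8],
 [-0.9333, 6.5667, 1.6],
 [-3.8, 1.6, 6]]


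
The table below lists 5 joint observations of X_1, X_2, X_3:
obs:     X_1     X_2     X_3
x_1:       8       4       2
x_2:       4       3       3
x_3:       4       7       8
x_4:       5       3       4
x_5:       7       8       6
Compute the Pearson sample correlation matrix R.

Step 1 — column means:
  mean(X_1) = (8 + 4 + 4 + 5 + 7) / 5 = 28/5 = 5.6
  mean(X_2) = (4 + 3 + 7 + 3 + 8) / 5 = 25/5 = 5
  mean(X_3) = (2 + 3 + 8 + 4 + 6) / 5 = 23/5 = 4.6

Step 2 — sample variances and covariances s[i,j] = (1/(n-1)) · Σ_k (x_{k,i} - mean_i) · (x_{k,j} - mean_j), with n-1 = 4:
  s[X_1,X_1] = ((2.4)·(2.4) + (-1.6)·(-1.6) + (-1.6)·(-1.6) + (-0.6)·(-0.6) + (1.4)·(1.4)) / 4 = 13.2/4 = 3.3
  s[X_1,X_2] = ((2.4)·(-1) + (-1.6)·(-2) + (-1.6)·(2) + (-0.6)·(-2) + (1.4)·(3)) / 4 = 3/4 = 0.75
  s[X_1,X_3] = ((2.4)·(-2.6) + (-1.6)·(-1.6) + (-1.6)·(3.4) + (-0.6)·(-0.6) + (1.4)·(1.4)) / 4 = -6.8/4 = -1.7
  s[X_2,X_2] = ((-1)·(-1) + (-2)·(-2) + (2)·(2) + (-2)·(-2) + (3)·(3)) / 4 = 22/4 = 5.5
  s[X_2,X_3] = ((-1)·(-2.6) + (-2)·(-1.6) + (2)·(3.4) + (-2)·(-0.6) + (3)·(1.4)) / 4 = 18/4 = 4.5
  s[X_3,X_3] = ((-2.6)·(-2.6) + (-1.6)·(-1.6) + (3.4)·(3.4) + (-0.6)·(-0.6) + (1.4)·(1.4)) / 4 = 23.2/4 = 5.8
  Sample standard deviations s_i = √(s[i,i]):
  s(X_1) = √(3.3) = 1.8166
  s(X_2) = √(5.5) = 2.3452
  s(X_3) = √(5.8) = 2.4083

Step 3 — r_{ij} = s_{ij} / (s_i · s_j):
  r[X_1,X_1] = 1 (diagonal).
  r[X_1,X_2] = 0.75 / (1.8166 · 2.3452) = 0.75 / 4.2603 = 0.176
  r[X_1,X_3] = -1.7 / (1.8166 · 2.4083) = -1.7 / 4.3749 = -0.3886
  r[X_2,X_2] = 1 (diagonal).
  r[X_2,X_3] = 4.5 / (2.3452 · 2.4083) = 4.5 / 5.648 = 0.7967
  r[X_3,X_3] = 1 (diagonal).

R is symmetric with unit diagonal. Assembling:

R = [[1, 0.176, -0.3886],
 [0.176, 1, 0.7967],
 [-0.3886, 0.7967, 1]]


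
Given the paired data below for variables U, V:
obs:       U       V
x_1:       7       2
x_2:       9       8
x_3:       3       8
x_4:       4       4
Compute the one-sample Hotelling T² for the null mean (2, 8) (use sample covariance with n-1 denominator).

Step 1 — sample mean vector:
  mean(U) = (7 + 9 + 3 + 4) / 4 = 23/4 = 5.75
  mean(V) = (2 + 8 + 8 + 4) / 4 = 22/4 = 5.5
  x̄ = (5.75, 5.5),  deviation x̄ - mu_0 = (5.75, 5.5) - (2, 8) = (3.75, -2.5).

Step 2 — sample covariance matrix, S[i,j] = (1/(n-1)) · Σ_k (x_{k,i} - mean_i) · (x_{k,j} - mean_j), divisor n-1 = 3:
  S[U,U] = ((1.25)·(1.25) + (3.25)·(3.25) + (-2.75)·(-2.75) + (-1.75)·(-1.75)) / 3 = 22.75/3 = 7.5833
  S[U,V] = ((1.25)·(-3.5) + (3.25)·(2.5) + (-2.75)·(2.5) + (-1.75)·(-1.5)) / 3 = -0.5/3 = -0.1667
  S[V,V] = ((-3.5)·(-3.5) + (2.5)·(2.5) + (2.5)·(2.5) + (-1.5)·(-1.5)) / 3 = 27/3 = 9
  S = [[7.5833, -0.1667],
 [-0.1667, 9]].

Step 3 — invert S. det(S) = 7.5833·9 - (-0.1667)² = 68.2222.
  S^{-1} = (1/det) · [[d, -b], [-b, a]] = [[0.1319, 0.0024],
 [0.0024, 0.1112]].

Step 4 — quadratic form (x̄ - mu_0)^T · S^{-1} · (x̄ - mu_0):
  S^{-1} · (x̄ - mu_0) = (0.4886, -0.2687),
  (x̄ - mu_0)^T · [...] = (3.75)·(0.4886) + (-2.5)·(-0.2687) = 2.5041.

Step 5 — scale by n: T² = 4 · 2.5041 = 10.0163.

T² ≈ 10.0163


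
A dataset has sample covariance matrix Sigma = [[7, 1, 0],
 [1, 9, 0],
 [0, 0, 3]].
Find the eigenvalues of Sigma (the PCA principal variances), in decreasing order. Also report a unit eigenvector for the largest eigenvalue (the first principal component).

Step 1 — characteristic polynomial p(λ) = det(λI - Sigma) = λ³ - tr·λ² + c_1·λ - det, where tr = trace, c_1 = sum of the principal 2×2 minors, det = det(Sigma):
  tr = 7 + 9 + 3 = 19,
  c_1 = (7·9 - (1)²) + (7·3 - (0)²) + (9·3 - (0)²) = 62 + 21 + 27 = 110,
  det = 7·(9·3 - (0)²) - (1)·((1)·3 - (0)·(0)) + (0)·((1)·(0) - 9·(0)) = 7·(27) - (1)·(3) + (0)·(0) = 186.
  So p(λ) = λ³ - 19λ² + 110λ - 186.
Step 2 — look for an integer root (rational root theorem: any rational root is an integer divisor of 186). Testing λ = 3:
  p(3) = 27 - 171 + 330 - 186 = 0  ✓
  Dividing out (λ - 3): p(λ) = (λ - 3)(λ² - 16λ + 62).
Step 3 — remaining eigenvalues from the quadratic λ² - 16λ + 62 = 0:
  Δ = 16² - 4·62 = 256 - 248 = 8,  λ = (16 ± √8)/2 = (16 ± 2.8284)/2 ≈ 9.4142 or 6.5858.
  Sorted: λ_1 = 9.4142,  λ_2 = 6.5858,  λ_3 = 3  (check: sum = 19 = tr ✓).

Step 4 — unit eigenvector for λ_1 ≈ 9.4142: v spans the null space of (Sigma - λ_1 I), whose rows are
  r_1 = (-2.4142, 1, 0),  r_2 = (1, -0.4142, 0),  r_3 = (0, 0, -6.4142).
  v is orthogonal to every row, so take v ∝ r_1 × r_3 = ((1)·(-6.4142) - (0)·(0), (0)·(0) - (-2.4142)·(-6.4142), (-2.4142)·(0) - (1)·(0)) ≈ (-6.4142, -15.4853, 0).
  Rescale (multiply by -1 so the first nonzero entry is positive): u = (6.4142, 15.4853, 0).
  ||u|| = √((6.4142)² + (15.4853)² + (0)²) = √(280.9361) ≈ 16.7611,  v_1 = u/||u|| ≈ (0.3827, 0.9239, 0) (||v_1|| = 1).

λ_1 = 9.4142,  λ_2 = 6.5858,  λ_3 = 3;  v_1 ≈ (0.3827, 0.9239, 0)


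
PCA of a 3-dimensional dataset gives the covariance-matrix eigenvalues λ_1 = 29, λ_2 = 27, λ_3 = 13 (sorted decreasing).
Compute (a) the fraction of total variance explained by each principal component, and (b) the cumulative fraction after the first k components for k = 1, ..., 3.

Step 1 — total variance = trace(Sigma) = Σ λ_i = 29 + 27 + 13 = 69.

Step 2 — fraction explained by component i = λ_i / Σ λ:
  PC1: 29/69 = 0.4203
  PC2: 27/69 = 0.3913
  PC3: 13/69 = 0.1884

Step 3 — cumulative fraction after k components = (λ_1 + ... + λ_k) / Σ λ:
  k = 1: 29/69 = 0.4203
  k = 2: (29 + 27)/69 = 56/69 = 0.8116
  k = 3: (29 + 27 + 13)/69 = 69/69 = 1

Summary (fraction, with percent):

explained: PC1 0.4203 (42.03%), PC2 0.3913 (39.13%), PC3 0.1884 (18.84%);  cumulative: 0.4203, 0.8116, 1


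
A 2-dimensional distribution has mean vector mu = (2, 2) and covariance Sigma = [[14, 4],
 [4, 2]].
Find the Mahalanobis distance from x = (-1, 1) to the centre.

Step 1 — centre the observation: (x - mu) = (-3, -1).

Step 2 — invert Sigma. det(Sigma) = 14·2 - (4)² = 12.
  Sigma^{-1} = (1/det) · [[d, -b], [-b, a]] = [[0.1667, -0.3333],
 [-0.3333, 1.1667]].

Step 3 — form the quadratic (x - mu)^T · Sigma^{-1} · (x - mu):
  Sigma^{-1} · (x - mu) = (-0.1667, -0.1667).
  (x - mu)^T · [Sigma^{-1} · (x - mu)] = (-3)·(-0.1667) + (-1)·(-0.1667) = 0.6667.

Step 4 — take square root: d = √(0.6667) ≈ 0.8165.

d(x, mu) = √(0.6667) ≈ 0.8165


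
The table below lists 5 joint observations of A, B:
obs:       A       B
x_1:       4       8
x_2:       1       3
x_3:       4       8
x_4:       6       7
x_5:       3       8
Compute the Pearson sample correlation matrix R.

Step 1 — column means:
  mean(A) = (4 + 1 + 4 + 6 + 3) / 5 = 18/5 = 3.6
  mean(B) = (8 + 3 + 8 + 7 + 8) / 5 = 34/5 = 6.8

Step 2 — sample variances and covariances s[i,j] = (1/(n-1)) · Σ_k (x_{k,i} - mean_i) · (x_{k,j} - mean_j), with n-1 = 4:
  s[A,A] = ((0.4)·(0.4) + (-2.6)·(-2.6) + (0.4)·(0.4) + (2.4)·(2.4) + (-0.6)·(-0.6)) / 4 = 13.2/4 = 3.3
  s[A,B] = ((0.4)·(1.2) + (-2.6)·(-3.8) + (0.4)·(1.2) + (2.4)·(0.2) + (-0.6)·(1.2)) / 4 = 10.6/4 = 2.65
  s[B,B] = ((1.2)·(1.2) + (-3.8)·(-3.8) + (1.2)·(1.2) + (0.2)·(0.2) + (1.2)·(1.2)) / 4 = 18.8/4 = 4.7
  Sample standard deviations s_i = √(s[i,i]):
  s(A) = √(3.3) = 1.8166
  s(B) = √(4.7) = 2.1679

Step 3 — r_{ij} = s_{ij} / (s_i · s_j):
  r[A,A] = 1 (diagonal).
  r[A,B] = 2.65 / (1.8166 · 2.1679) = 2.65 / 3.9383 = 0.6729
  r[B,B] = 1 (diagonal).

R is symmetric with unit diagonal. Assembling:

R = [[1, 0.6729],
 [0.6729, 1]]


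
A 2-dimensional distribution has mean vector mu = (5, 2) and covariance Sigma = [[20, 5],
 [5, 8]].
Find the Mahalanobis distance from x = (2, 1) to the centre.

Step 1 — centre the observation: (x - mu) = (-3, -1).

Step 2 — invert Sigma. det(Sigma) = 20·8 - (5)² = 135.
  Sigma^{-1} = (1/det) · [[d, -b], [-b, a]] = [[0.0593, -0.037],
 [-0.037, 0.1481]].

Step 3 — form the quadratic (x - mu)^T · Sigma^{-1} · (x - mu):
  Sigma^{-1} · (x - mu) = (-0.1407, -0.037).
  (x - mu)^T · [Sigma^{-1} · (x - mu)] = (-3)·(-0.1407) + (-1)·(-0.037) = 0.4593.

Step 4 — take square root: d = √(0.4593) ≈ 0.6777.

d(x, mu) = √(0.4593) ≈ 0.6777


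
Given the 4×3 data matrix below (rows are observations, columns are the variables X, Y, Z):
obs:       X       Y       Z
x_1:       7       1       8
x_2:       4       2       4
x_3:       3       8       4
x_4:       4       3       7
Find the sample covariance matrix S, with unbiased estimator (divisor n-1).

Step 1 — column means:
  mean(X) = (7 + 4 + 3 + 4) / 4 = 18/4 = 4.5
  mean(Y) = (1 + 2 + 8 + 3) / 4 = 14/4 = 3.5
  mean(Z) = (8 + 4 + 4 + 7) / 4 = 23/4 = 5.75

Step 2 — sample covariance S[i,j] = (1/(n-1)) · Σ_k (x_{k,i} - mean_i) · (x_{k,j} - mean_j), with n-1 = 3.
  S[X,X] = ((2.5)·(2.5) + (-0.5)·(-0.5) + (-1.5)·(-1.5) + (-0.5)·(-0.5)) / 3 = 9/3 = 3
  S[X,Y] = ((2.5)·(-2.5) + (-0.5)·(-1.5) + (-1.5)·(4.5) + (-0.5)·(-0.5)) / 3 = -12/3 = -4
  S[X,Z] = ((2.5)·(2.25) + (-0.5)·(-1.75) + (-1.5)·(-1.75) + (-0.5)·(1.25)) / 3 = 8.5/3 = 2.8333
  S[Y,Y] = ((-2.5)·(-2.5) + (-1.5)·(-1.5) + (4.5)·(4.5) + (-0.5)·(-0.5)) / 3 = 29/3 = 9.6667
  S[Y,Z] = ((-2.5)·(2.25) + (-1.5)·(-1.75) + (4.5)·(-1.75) + (-0.5)·(1.25)) / 3 = -11.5/3 = -3.8333
  S[Z,Z] = ((2.25)·(2.25) + (-1.75)·(-1.75) + (-1.75)·(-1.75) + (1.25)·(1.25)) / 3 = 12.75/3 = 4.25

S is symmetric (S[j,i] = S[i,j]). Assembling:

S = [[3, -4, 2.8333],
 [-4, 9.6667, -3.8333],
 [2.8333, -3.8333, 4.25]]


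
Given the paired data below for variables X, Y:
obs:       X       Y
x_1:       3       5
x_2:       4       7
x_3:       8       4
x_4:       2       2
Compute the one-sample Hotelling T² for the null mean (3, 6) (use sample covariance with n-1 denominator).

Step 1 — sample mean vector:
  mean(X) = (3 + 4 + 8 + 2) / 4 = 17/4 = 4.25
  mean(Y) = (5 + 7 + 4 + 2) / 4 = 18/4 = 4.5
  x̄ = (4.25, 4.5),  deviation x̄ - mu_0 = (4.25, 4.5) - (3, 6) = (1.25, -1.5).

Step 2 — sample covariance matrix, S[i,j] = (1/(n-1)) · Σ_k (x_{k,i} - mean_i) · (x_{k,j} - mean_j), divisor n-1 = 3:
  S[X,X] = ((-1.25)·(-1.25) + (-0.25)·(-0.25) + (3.75)·(3.75) + (-2.25)·(-2.25)) / 3 = 20.75/3 = 6.9167
  S[X,Y] = ((-1.25)·(0.5) + (-0.25)·(2.5) + (3.75)·(-0.5) + (-2.25)·(-2.5)) / 3 = 2.5/3 = 0.8333
  S[Y,Y] = ((0.5)·(0.5) + (2.5)·(2.5) + (-0.5)·(-0.5) + (-2.5)·(-2.5)) / 3 = 13/3 = 4.3333
  S = [[6.9167, 0.8333],
 [0.8333, 4.3333]].

Step 3 — invert S. det(S) = 6.9167·4.3333 - (0.8333)² = 29.2778.
  S^{-1} = (1/det) · [[d, -b], [-b, a]] = [[0.148, -0.0285],
 [-0.0285, 0.2362]].

Step 4 — quadratic form (x̄ - mu_0)^T · S^{-1} · (x̄ - mu_0):
  S^{-1} · (x̄ - mu_0) = (0.2277, -0.3899),
  (x̄ - mu_0)^T · [...] = (1.25)·(0.2277) + (-1.5)·(-0.3899) = 0.8695.

Step 5 — scale by n: T² = 4 · 0.8695 = 3.4782.

T² ≈ 3.4782


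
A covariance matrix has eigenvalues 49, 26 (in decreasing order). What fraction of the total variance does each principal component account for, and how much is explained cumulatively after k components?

Step 1 — total variance = trace(Sigma) = Σ λ_i = 49 + 26 = 75.

Step 2 — fraction explained by component i = λ_i / Σ λ:
  PC1: 49/75 = 0.6533
  PC2: 26/75 = 0.3467

Step 3 — cumulative fraction after k components = (λ_1 + ... + λ_k) / Σ λ:
  k = 1: 49/75 = 0.6533
  k = 2: (49 + 26)/75 = 75/75 = 1

Summary (fraction, with percent):

explained: PC1 0.6533 (65.33%), PC2 0.3467 (34.67%);  cumulative: 0.6533, 1


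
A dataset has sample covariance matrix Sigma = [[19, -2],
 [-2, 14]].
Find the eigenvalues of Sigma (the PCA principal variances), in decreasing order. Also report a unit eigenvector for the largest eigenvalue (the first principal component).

Step 1 — characteristic polynomial of 2×2 Sigma:
  det(Sigma - λI) = λ² - trace · λ + det = 0.
  trace = 19 + 14 = 33, det = 19·14 - (-2)² = 262.
Step 2 — discriminant:
  Δ = trace² - 4·det = 1089 - 1048 = 41.
Step 3 — eigenvalues:
  λ = (trace ± √Δ)/2 = (33 ± 6.4031)/2,
  λ_1 = 19.7016,  λ_2 = 13.2984.

Step 4 — unit eigenvector for λ_1: solve (Sigma - λ_1 I)v = 0. First row:
  (19 - 19.7016)·v_x + (-2)·v_y = 0, i.e. (-0.7016)·v_x + (-2)·v_y = 0,
  so v ∝ (b, λ_1 - a) = (-2, 0.7016); multiply by -1 so the first entry is positive: u = (2, -0.7016).
  ||u|| = √((2)² + (-0.7016)²) = √(4.4922) ≈ 2.1195,
  v_1 = u/||u|| ≈ (0.9436, -0.331) (||v_1|| = 1).

λ_1 = 19.7016,  λ_2 = 13.2984;  v_1 ≈ (0.9436, -0.331)
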